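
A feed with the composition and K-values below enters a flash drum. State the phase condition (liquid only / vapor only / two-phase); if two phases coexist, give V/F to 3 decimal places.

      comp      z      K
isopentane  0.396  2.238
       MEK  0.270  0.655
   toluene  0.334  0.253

ΣzᵢKᵢ = 1.148; Σzᵢ/Kᵢ = 1.909.
Both exceed 1, so a two-phase solution exists.
Iterate (Newton) starting at ψ = 0.5:
  ψ = 0.500: g = -0.2080, g' = -0.753 → ψ = 0.224
  ψ = 0.224: g = -0.0167, g' = -0.679 → ψ = 0.199
Converged at ψ = 0.199.

two-phase, V/F = 0.199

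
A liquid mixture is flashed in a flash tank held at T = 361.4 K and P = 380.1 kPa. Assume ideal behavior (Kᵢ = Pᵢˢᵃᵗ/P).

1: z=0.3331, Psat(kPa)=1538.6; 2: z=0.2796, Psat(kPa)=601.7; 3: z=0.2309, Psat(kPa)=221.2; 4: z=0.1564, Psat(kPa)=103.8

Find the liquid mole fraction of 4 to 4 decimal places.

x_4 = 0.3662

Raoult's law: Kᵢ = Pᵢˢᵃᵗ/P = Pᵢˢᵃᵗ/380.1.
  K_1 = 1538.6/380.1 = 4.047882, K_2 = 601.7/380.1 = 1.583004, K_3 = 221.2/380.1 = 0.581952, K_4 = 103.8/380.1 = 0.273086
Let β = V/F and solve Σ zᵢ(Kᵢ−1)/(1+β(Kᵢ−1)) = 0.
Feasibility: ΣzᵢKᵢ = 1.9680, Σzᵢ/Kᵢ = 1.2284 — both > 1, two phases present.
Iterate (Newton) starting at β = 0.5:
  β = 0.5000: g = 0.22782, g' = -0.8112 → β = 0.7809
  β = 0.7809: g = 0.00615, g' = -0.8467 → β = 0.7881
Converged at β = 0.7881.
Compositions from xᵢ = zᵢ/(1+β(Kᵢ−1)), yᵢ = Kᵢxᵢ:
  1: x = 0.0979, y = 0.3963
  2: x = 0.1916, y = 0.3033
  3: x = 0.3443, y = 0.2004
  4: x = 0.3662, y = 0.1000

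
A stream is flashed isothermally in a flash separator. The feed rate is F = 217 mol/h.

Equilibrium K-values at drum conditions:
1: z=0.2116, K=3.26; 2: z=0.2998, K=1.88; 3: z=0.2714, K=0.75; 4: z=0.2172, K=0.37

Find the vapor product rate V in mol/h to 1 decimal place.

Newton iteration, V/F⁰ = 0.5:
  V/F = 0.5000: g = 0.13042, g' = -0.5561 → V/F = 0.7345
  V/F = 0.7345: g = 0.00220, g' = -0.5625 → V/F = 0.7385
Converged at V/F = 0.7385.
Then V = V/F·F = 0.7385·217 = 160.2 mol/h and L = F − V = 56.8 mol/h.

V = 160.2 mol/h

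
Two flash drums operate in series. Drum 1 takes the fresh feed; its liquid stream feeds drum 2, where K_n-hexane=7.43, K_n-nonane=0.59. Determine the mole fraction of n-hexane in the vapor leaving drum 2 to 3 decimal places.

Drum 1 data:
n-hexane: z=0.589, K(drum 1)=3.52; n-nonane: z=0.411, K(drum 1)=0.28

Drum 1:
Material balance + equilibrium reduce to Σ zᵢ(Kᵢ−1)/(1+ψ₁(Kᵢ−1)) = 0.
Check two-phase: ΣzᵢKᵢ = 2.188 > 1 and Σzᵢ/Kᵢ = 1.635 > 1, so g(0) = 1.188 > 0 and g(1) = -0.635 < 0.
Binary case is linear: z₁(K₁−1)(1+ψ₁(K₂−1)) + z₂(K₂−1)(1+ψ₁(K₁−1)) = 0
⇒ ψ₁ = [z₁(K₁−1)+z₂(K₂−1)] / [−(K₁−1)(K₂−1)] = 1.1884/1.8144 = 0.655
Drum-1 compositions:
  n-hexane: x = 0.222, y = 0.782
  n-nonane: x = 0.778, y = 0.218
Drum-2 feed = drum-1 liquid: z₂ = (0.2222, 0.7778).
Drum 2:
Let ψ₂ = V/F and solve Σ zᵢ(Kᵢ−1)/(1+ψ₂(Kᵢ−1)) = 0.
Check two-phase: ΣzᵢKᵢ = 2.110 > 1 and Σzᵢ/Kᵢ = 1.348 > 1, so g(0) = 1.110 > 0 and g(1) = -0.348 < 0.
Newton–Raphson from ψ₂ = 0.5:
  ψ₂ = 0.500: g = -0.0621, g' = -0.724 → ψ₂ = 0.414
  ψ₂ = 0.414: g = 0.0059, g' = -0.874 → ψ₂ = 0.421
Converged at ψ₂ = 0.421.
  n-hexane: x = 0.060, y = 0.445
  n-nonane: x = 0.940, y = 0.555

y_n-hexane (drum 2) = 0.445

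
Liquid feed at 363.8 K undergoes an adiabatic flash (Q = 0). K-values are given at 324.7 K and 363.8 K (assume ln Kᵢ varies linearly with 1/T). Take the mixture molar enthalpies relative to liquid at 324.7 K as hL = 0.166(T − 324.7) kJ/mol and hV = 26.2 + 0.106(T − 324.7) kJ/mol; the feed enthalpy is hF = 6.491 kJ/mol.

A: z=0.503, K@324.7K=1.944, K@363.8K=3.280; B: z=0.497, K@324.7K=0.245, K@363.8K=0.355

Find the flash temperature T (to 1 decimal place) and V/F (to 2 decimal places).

T = 329.5 K, V/F = 0.22

Adiabatic flash: solve Rachford–Rice at each trial T, then check hF = ψ·hV(T) + (1−ψ)·hL(T).
  T = 324.7 K: K = (1.944, 0.245), RR gives ψ = 0.140, H_out = 3.661 kJ/mol
  T = 363.8 K: K = (3.280, 0.355), RR gives ψ = 0.562, H_out = 19.893 kJ/mol
  T = 344.2 K: K = (2.561, 0.298), RR gives ψ = 0.398, H_out = 13.201 kJ/mol
  T = 334.4 K: K = (2.239, 0.271), RR gives ψ = 0.289, H_out = 9.003 kJ/mol
  T = 329.5 K: K = (2.087, 0.258), RR gives ψ = 0.220, H_out = 6.504 kJ/mol
  T = 327.1 K: K = (2.015, 0.251), RR gives ψ = 0.182, H_out = 5.141 kJ/mol
Linear interpolation between T = 327.1 (H_out = 5.141) and T = 329.5 (H_out = 6.504) on hF = 6.491 gives T ≈ 329.5 K, at which ψ = 0.22.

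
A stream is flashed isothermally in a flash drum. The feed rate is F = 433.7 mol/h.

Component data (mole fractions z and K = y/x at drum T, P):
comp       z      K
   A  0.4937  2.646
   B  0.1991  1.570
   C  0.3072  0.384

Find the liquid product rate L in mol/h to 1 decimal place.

Rachford–Rice: g(V/F) = Σ zᵢ(Kᵢ−1)/(1+V/F(Kᵢ−1)) = 0.
Feasibility: ΣzᵢKᵢ = 1.7369, Σzᵢ/Kᵢ = 1.1134 — both > 1, two phases present.
Newton–Raphson from V/F = 0.69:
  V/F = 0.6900: g = 0.13282, g' = -0.6792 → V/F = 0.8856
  V/F = 0.8856: g = -0.01028, g' = -0.8143 → V/F = 0.8729
  V/F = 0.8729: g = -0.00009, g' = -0.7996 → V/F = 0.8728
Converged at V/F = 0.8728.
Then V = V/F·F = 0.8728·433.7 = 378.5 mol/h and L = F − V = 55.2 mol/h.

L = 55.2 mol/h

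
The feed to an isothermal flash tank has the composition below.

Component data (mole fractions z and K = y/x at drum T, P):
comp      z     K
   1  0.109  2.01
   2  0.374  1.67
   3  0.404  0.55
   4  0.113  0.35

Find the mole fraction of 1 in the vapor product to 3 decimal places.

Iterate (Newton) starting at β = 0.5:
  β = 0.500: g = -0.0825, g' = -0.384 → β = 0.285
  β = 0.285: g = -0.0029, g' = -0.365 → β = 0.277
Converged at β = 0.277.
Compositions from xᵢ = zᵢ/(1+β(Kᵢ−1)), yᵢ = Kᵢxᵢ:
  1: x = 0.085, y = 0.171
  2: x = 0.315, y = 0.527
  3: x = 0.462, y = 0.254
  4: x = 0.138, y = 0.048

y_1 = 0.171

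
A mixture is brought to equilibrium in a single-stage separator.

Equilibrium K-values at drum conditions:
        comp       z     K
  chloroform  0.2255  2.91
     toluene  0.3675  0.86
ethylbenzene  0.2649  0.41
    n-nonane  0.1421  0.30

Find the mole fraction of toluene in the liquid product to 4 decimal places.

Let ψ = V/F and solve Σ zᵢ(Kᵢ−1)/(1+ψ(Kᵢ−1)) = 0.
Check two-phase: ΣzᵢKᵢ = 1.1235 > 1 and Σzᵢ/Kᵢ = 1.6246 > 1, so g(0) = 0.1235 > 0 and g(1) = -0.6246 < 0.
Newton–Raphson from ψ = 0.35:
  ψ = 0.3500: g = -0.12467, g' = -0.5721 → ψ = 0.1321
  ψ = 0.1321: g = 0.01243, g' = -0.7251 → ψ = 0.1492
  ψ = 0.1492: g = 0.00019, g' = -0.7034 → ψ = 0.1495
Converged at ψ = 0.1495.
Compositions from xᵢ = zᵢ/(1+ψ(Kᵢ−1)), yᵢ = Kᵢxᵢ:
  chloroform: x = 0.1754, y = 0.5105
  toluene: x = 0.3754, y = 0.3228
  ethylbenzene: x = 0.2905, y = 0.1191
  n-nonane: x = 0.1587, y = 0.0476

x_toluene = 0.3754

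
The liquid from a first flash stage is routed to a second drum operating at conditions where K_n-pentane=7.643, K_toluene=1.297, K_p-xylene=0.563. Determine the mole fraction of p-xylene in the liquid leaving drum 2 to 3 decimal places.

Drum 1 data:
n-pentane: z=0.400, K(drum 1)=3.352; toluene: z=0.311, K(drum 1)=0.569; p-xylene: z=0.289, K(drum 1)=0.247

x_p-xylene (drum 2) = 0.668

Drum 1:
Material balance + equilibrium reduce to Σ zᵢ(Kᵢ−1)/(1+ψ₁(Kᵢ−1)) = 0.
Feasibility: ΣzᵢKᵢ = 1.589, Σzᵢ/Kᵢ = 1.836 — both > 1, two phases present.
Newton iteration, ψ₁⁰ = 0.37:
  ψ₁ = 0.370: g = 0.0419, g' = -1.029 → ψ₁ = 0.411
Converged at ψ₁ = 0.411.
Drum-1 compositions:
  n-pentane: x = 0.203, y = 0.681
  toluene: x = 0.378, y = 0.215
  p-xylene: x = 0.419, y = 0.103
Drum-2 feed = drum-1 liquid: z₂ = (0.2033, 0.3780, 0.4187).
Drum 2:
Rachford–Rice: g(ψ₂) = Σ zᵢ(Kᵢ−1)/(1+ψ₂(Kᵢ−1)) = 0.
Feasibility: ΣzᵢKᵢ = 2.280, Σzᵢ/Kᵢ = 1.062 — both > 1, two phases present.
Newton–Raphson from ψ₂ = 0.32:
  ψ₂ = 0.320: g = 0.3219, g' = -1.054 → ψ₂ = 0.625
  ψ₂ = 0.625: g = 0.1050, g' = -0.513 → ψ₂ = 0.830
  ψ₂ = 0.830: g = 0.0103, g' = -0.430 → ψ₂ = 0.854
Converged at ψ₂ = 0.854.
  n-pentane: x = 0.030, y = 0.233
  toluene: x = 0.302, y = 0.391
  p-xylene: x = 0.668, y = 0.376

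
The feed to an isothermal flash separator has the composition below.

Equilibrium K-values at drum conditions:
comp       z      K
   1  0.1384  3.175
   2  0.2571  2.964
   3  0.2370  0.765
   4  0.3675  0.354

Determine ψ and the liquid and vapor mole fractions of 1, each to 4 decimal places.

Material balance + equilibrium reduce to Σ zᵢ(Kᵢ−1)/(1+ψ(Kᵢ−1)) = 0.
g(0) = ΣzᵢKᵢ − 1 = 0.5129 and g(1) = 1 − Σzᵢ/Kᵢ = -0.4783, so a root lies in (0, 1).
Newton–Raphson from ψ = 0.34:
  ψ = 0.3400: g = 0.11106, g' = -0.8402 → ψ = 0.4722
  ψ = 0.4722: g = 0.00624, g' = -0.7604 → ψ = 0.4804
Converged at ψ = 0.4804.
Compositions from xᵢ = zᵢ/(1+ψ(Kᵢ−1)), yᵢ = Kᵢxᵢ:
  1: x = 0.0677, y = 0.2149
  2: x = 0.1323, y = 0.3921
  3: x = 0.2672, y = 0.2044
  4: x = 0.5329, y = 0.1886

ψ = 0.4804, x_1 = 0.0677, y_1 = 0.2149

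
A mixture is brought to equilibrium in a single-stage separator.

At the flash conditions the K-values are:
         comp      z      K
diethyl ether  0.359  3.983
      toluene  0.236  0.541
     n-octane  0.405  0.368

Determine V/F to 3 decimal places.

V/F = 0.413

Rachford–Rice: g(V/F) = Σ zᵢ(Kᵢ−1)/(1+V/F(Kᵢ−1)) = 0.
g(0) = ΣzᵢKᵢ − 1 = 0.707 and g(1) = 1 − Σzᵢ/Kᵢ = -0.627, so a root lies in (0, 1).
Newton iteration, V/F⁰ = 0.5:
  V/F = 0.500: g = -0.0850, g' = -0.944 → V/F = 0.410
  V/F = 0.410: g = 0.0028, g' = -1.017 → V/F = 0.413
Converged at V/F = 0.413.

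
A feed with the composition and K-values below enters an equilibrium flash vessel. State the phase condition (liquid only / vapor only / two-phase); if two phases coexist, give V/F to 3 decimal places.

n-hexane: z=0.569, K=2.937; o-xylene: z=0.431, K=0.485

ΣzᵢKᵢ = 1.880; Σzᵢ/Kᵢ = 1.082.
Both exceed 1, so a two-phase solution exists.
Rachford–Rice: g(ψ) = Σ zᵢ(Kᵢ−1)/(1+ψ(Kᵢ−1)) = 0.
Iterate (Newton) starting at ψ = 0.35:
  ψ = 0.350: g = 0.3861, g' = -0.928 → ψ = 0.766
  ψ = 0.766: g = 0.0773, g' = -0.658 → ψ = 0.883
  ψ = 0.883: g = -0.0007, g' = -0.675 → ψ = 0.882
Converged at ψ = 0.882.

two-phase, V/F = 0.882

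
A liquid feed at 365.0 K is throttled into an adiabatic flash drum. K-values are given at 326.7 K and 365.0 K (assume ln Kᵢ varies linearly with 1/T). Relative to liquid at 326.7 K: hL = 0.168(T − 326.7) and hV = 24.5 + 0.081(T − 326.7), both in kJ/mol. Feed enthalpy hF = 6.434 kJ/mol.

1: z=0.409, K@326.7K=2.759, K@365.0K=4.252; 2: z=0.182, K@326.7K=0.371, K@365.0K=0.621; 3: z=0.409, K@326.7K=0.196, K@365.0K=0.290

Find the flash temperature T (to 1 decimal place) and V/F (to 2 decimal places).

T = 330.4 K, V/F = 0.24

Adiabatic flash: solve Rachford–Rice at each trial T, then check hF = ψ·hV(T) + (1−ψ)·hL(T).
  T = 326.7 K: K = (2.759, 0.371, 0.196), RR gives ψ = 0.208, H_out = 5.099 kJ/mol
  T = 365.0 K: K = (4.252, 0.621, 0.290), RR gives ψ = 0.475, H_out = 16.496 kJ/mol
  T = 345.9 K: K = (3.468, 0.487, 0.241), RR gives ψ = 0.354, H_out = 11.314 kJ/mol
  T = 336.3 K: K = (3.104, 0.427, 0.218), RR gives ψ = 0.286, H_out = 8.390 kJ/mol
  T = 331.5 K: K = (2.929, 0.398, 0.207), RR gives ψ = 0.249, H_out = 6.801 kJ/mol
  T = 329.1 K: K = (2.843, 0.385, 0.201), RR gives ψ = 0.229, H_out = 5.966 kJ/mol
Linear interpolation between T = 329.1 (H_out = 5.966) and T = 331.5 (H_out = 6.801) on hF = 6.434 gives T ≈ 330.4 K, at which ψ = 0.24.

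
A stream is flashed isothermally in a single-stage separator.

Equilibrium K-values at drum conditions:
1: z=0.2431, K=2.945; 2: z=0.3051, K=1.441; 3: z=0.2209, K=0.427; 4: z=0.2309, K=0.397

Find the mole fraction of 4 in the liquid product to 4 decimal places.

Let ψ = V/F and solve Σ zᵢ(Kᵢ−1)/(1+ψ(Kᵢ−1)) = 0.
g(0) = ΣzᵢKᵢ − 1 = 0.3416 and g(1) = 1 − Σzᵢ/Kᵢ = -0.3932, so a root lies in (0, 1).
Newton–Raphson from ψ = 0.4:
  ψ = 0.4000: g = 0.03260, g' = -0.6017 → ψ = 0.4542
  ψ = 0.4542: g = 0.00030, g' = -0.5922 → ψ = 0.4547
Converged at ψ = 0.4547.
Compositions from xᵢ = zᵢ/(1+ψ(Kᵢ−1)), yᵢ = Kᵢxᵢ:
  1: x = 0.1290, y = 0.3799
  2: x = 0.2541, y = 0.3662
  3: x = 0.2987, y = 0.1276
  4: x = 0.3181, y = 0.1263

x_4 = 0.3181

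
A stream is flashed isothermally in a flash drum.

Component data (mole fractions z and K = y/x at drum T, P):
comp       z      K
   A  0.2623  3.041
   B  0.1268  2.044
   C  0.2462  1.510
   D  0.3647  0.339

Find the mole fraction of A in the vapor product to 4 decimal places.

Iterate (Newton) starting at ψ = 0.5:
  ψ = 0.5000: g = 0.09192, g' = -0.7235 → ψ = 0.6271
  ψ = 0.6271: g = -0.00175, g' = -0.7623 → ψ = 0.6248
Converged at ψ = 0.6248.
Compositions from xᵢ = zᵢ/(1+ψ(Kᵢ−1)), yᵢ = Kᵢxᵢ:
  A: x = 0.1153, y = 0.3506
  B: x = 0.0767, y = 0.1569
  C: x = 0.1867, y = 0.2819
  D: x = 0.6213, y = 0.2106

y_A = 0.3506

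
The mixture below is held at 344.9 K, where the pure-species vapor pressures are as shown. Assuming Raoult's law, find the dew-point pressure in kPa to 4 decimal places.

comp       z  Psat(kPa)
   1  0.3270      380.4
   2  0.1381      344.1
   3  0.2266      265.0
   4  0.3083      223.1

Pdew = 285.8822 kPa

At the dew point ψ → 1, so Σzᵢ/Kᵢ = 1 with Kᵢ = Pᵢˢᵃᵗ/P ⇒ 1/P = Σzᵢ/Pᵢˢᵃᵗ.
1/P = 0.3270/380.4 + 0.1381/344.1 + 0.2266/265.0 + 0.3083/223.1 = 0.0034979 ⇒ P = 285.8822 kPa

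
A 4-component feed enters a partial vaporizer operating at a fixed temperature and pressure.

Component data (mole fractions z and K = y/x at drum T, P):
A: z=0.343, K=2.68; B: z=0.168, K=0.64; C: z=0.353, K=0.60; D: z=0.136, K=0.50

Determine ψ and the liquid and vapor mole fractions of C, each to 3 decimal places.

Material balance + equilibrium reduce to Σ zᵢ(Kᵢ−1)/(1+ψ(Kᵢ−1)) = 0.
Check two-phase: ΣzᵢKᵢ = 1.307 > 1 and Σzᵢ/Kᵢ = 1.251 > 1, so g(0) = 0.307 > 0 and g(1) = -0.251 < 0.
Newton–Raphson from ψ = 0.5:
  ψ = 0.500: g = -0.0277, g' = -0.467 → ψ = 0.441
  ψ = 0.441: g = 0.0006, g' = -0.490 → ψ = 0.442
Converged at ψ = 0.442.
Compositions from xᵢ = zᵢ/(1+ψ(Kᵢ−1)), yᵢ = Kᵢxᵢ:
  A: x = 0.197, y = 0.528
  B: x = 0.200, y = 0.128
  C: x = 0.429, y = 0.257
  D: x = 0.175, y = 0.087

ψ = 0.442, x_C = 0.429, y_C = 0.257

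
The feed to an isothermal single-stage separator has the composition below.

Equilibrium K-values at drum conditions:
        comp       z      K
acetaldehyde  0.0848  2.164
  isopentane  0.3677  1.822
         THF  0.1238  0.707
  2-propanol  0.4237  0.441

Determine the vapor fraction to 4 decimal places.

ψ = 0.2796

Rachford–Rice: g(ψ) = Σ zᵢ(Kᵢ−1)/(1+ψ(Kᵢ−1)) = 0.
Feasibility: ΣzᵢKᵢ = 1.1278, Σzᵢ/Kᵢ = 1.3769 — both > 1, two phases present.
Iterate (Newton) starting at ψ = 0.5:
  ψ = 0.5000: g = -0.09462, g' = -0.4403 → ψ = 0.2851
  ψ = 0.2851: g = -0.00236, g' = -0.4278 → ψ = 0.2796
Converged at ψ = 0.2796.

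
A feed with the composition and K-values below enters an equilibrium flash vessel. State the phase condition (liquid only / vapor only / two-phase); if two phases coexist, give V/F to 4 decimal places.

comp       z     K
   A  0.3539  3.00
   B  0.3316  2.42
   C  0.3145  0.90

vapor only

ΣzᵢKᵢ = 2.1472; Σzᵢ/Kᵢ = 0.6044.
Since Σzᵢ/Kᵢ < 1 the mixture is above its dew point — single vapor phase.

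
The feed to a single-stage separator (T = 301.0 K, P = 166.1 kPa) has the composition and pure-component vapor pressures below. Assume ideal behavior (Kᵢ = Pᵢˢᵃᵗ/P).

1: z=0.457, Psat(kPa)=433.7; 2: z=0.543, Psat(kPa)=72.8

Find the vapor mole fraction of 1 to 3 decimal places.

Raoult's law: Kᵢ = Pᵢˢᵃᵗ/P = Pᵢˢᵃᵗ/166.1.
  K_1 = 433.7/166.1 = 2.61108, K_2 = 72.8/166.1 = 0.43829
Rachford–Rice: g(ψ) = Σ zᵢ(Kᵢ−1)/(1+ψ(Kᵢ−1)) = 0.
Feasibility: ΣzᵢKᵢ = 1.431, Σzᵢ/Kᵢ = 1.414 — both > 1, two phases present.
Binary case is linear: z₁(K₁−1)(1+ψ(K₂−1)) + z₂(K₂−1)(1+ψ(K₁−1)) = 0
⇒ ψ = [z₁(K₁−1)+z₂(K₂−1)] / [−(K₁−1)(K₂−1)] = 0.4313/0.9050 = 0.477
Compositions from xᵢ = zᵢ/(1+ψ(Kᵢ−1)), yᵢ = Kᵢxᵢ:
  1: x = 0.259, y = 0.675
  2: x = 0.741, y = 0.325

y_1 = 0.675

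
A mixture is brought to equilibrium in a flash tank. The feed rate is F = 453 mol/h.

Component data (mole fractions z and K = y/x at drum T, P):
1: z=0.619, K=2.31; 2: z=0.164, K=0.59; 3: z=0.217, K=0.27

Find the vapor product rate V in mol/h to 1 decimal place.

Material balance + equilibrium reduce to Σ zᵢ(Kᵢ−1)/(1+ψ(Kᵢ−1)) = 0.
Feasibility: ΣzᵢKᵢ = 1.585, Σzᵢ/Kᵢ = 1.350 — both > 1, two phases present.
Iterate (Newton) starting at ψ = 0.7:
  ψ = 0.700: g = 0.0047, g' = -0.827 → ψ = 0.706
Converged at ψ = 0.706.
Then V = ψ·F = 0.7057·453 = 319.7 mol/h and L = F − V = 133.3 mol/h.

V = 319.7 mol/h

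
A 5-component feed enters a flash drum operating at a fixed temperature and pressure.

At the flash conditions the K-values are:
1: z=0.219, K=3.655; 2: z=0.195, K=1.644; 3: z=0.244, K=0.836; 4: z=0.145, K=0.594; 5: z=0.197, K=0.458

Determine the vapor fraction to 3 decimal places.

ψ = 0.678

Rachford–Rice: g(ψ) = Σ zᵢ(Kᵢ−1)/(1+ψ(Kᵢ−1)) = 0.
Feasibility: ΣzᵢKᵢ = 1.501, Σzᵢ/Kᵢ = 1.145 — both > 1, two phases present.
Newton iteration, ψ⁰ = 0.4:
  ψ = 0.400: g = 0.1324, g' = -0.550 → ψ = 0.641
  ψ = 0.641: g = 0.0163, g' = -0.440 → ψ = 0.678
Converged at ψ = 0.678.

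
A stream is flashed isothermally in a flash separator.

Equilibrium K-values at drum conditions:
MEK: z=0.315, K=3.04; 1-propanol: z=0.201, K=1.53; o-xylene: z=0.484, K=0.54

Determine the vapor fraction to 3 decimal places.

ψ = 0.730

Newton–Raphson from ψ = 0.5:
  ψ = 0.500: g = 0.1132, g' = -0.529 → ψ = 0.714
  ψ = 0.714: g = 0.0074, g' = -0.474 → ψ = 0.729
  ψ = 0.729: g = 0.0000, g' = -0.473 → ψ = 0.730
Converged at ψ = 0.730.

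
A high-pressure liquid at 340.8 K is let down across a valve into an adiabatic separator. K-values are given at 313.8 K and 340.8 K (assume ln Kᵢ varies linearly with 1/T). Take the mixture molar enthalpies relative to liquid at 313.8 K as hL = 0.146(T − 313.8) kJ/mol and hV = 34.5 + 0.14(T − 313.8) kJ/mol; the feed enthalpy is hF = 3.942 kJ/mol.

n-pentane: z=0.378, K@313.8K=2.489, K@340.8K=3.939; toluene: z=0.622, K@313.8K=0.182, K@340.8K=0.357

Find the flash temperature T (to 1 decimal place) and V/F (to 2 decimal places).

Adiabatic flash: solve Rachford–Rice at each trial T, then check hF = ψ·hV(T) + (1−ψ)·hL(T).
  T = 313.8 K: K = (2.489, 0.182), RR gives ψ = 0.044, H_out = 1.531 kJ/mol
  T = 340.8 K: K = (3.939, 0.357), RR gives ψ = 0.376, H_out = 16.861 kJ/mol
  T = 327.3 K: K = (3.161, 0.258), RR gives ψ = 0.222, H_out = 9.609 kJ/mol
  T = 320.6 K: K = (2.814, 0.218), RR gives ψ = 0.141, H_out = 5.836 kJ/mol
  T = 317.2 K: K = (2.648, 0.199), RR gives ψ = 0.095, H_out = 3.765 kJ/mol
  T = 318.9 K: K = (2.731, 0.209), RR gives ψ = 0.118, H_out = 4.818 kJ/mol
Linear interpolation between T = 317.2 (H_out = 3.765) and T = 318.9 (H_out = 4.818) on hF = 3.942 gives T ≈ 317.5 K, at which ψ = 0.10.

T = 317.5 K, V/F = 0.10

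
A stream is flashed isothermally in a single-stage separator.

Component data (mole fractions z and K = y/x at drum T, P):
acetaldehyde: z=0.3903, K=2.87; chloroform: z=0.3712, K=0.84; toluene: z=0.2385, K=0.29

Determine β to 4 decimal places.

β = 0.5752

Newton iteration, β⁰ = 0.5:
  β = 0.5000: g = 0.05010, g' = -0.6647 → β = 0.5754
  β = 0.5754: g = -0.00012, g' = -0.6719 → β = 0.5752
Converged at β = 0.5752.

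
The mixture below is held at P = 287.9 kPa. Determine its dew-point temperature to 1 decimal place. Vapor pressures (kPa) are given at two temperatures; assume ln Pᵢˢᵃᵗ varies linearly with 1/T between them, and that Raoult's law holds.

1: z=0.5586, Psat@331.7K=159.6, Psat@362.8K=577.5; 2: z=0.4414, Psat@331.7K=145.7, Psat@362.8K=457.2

Dew-point temperature: Σzᵢ·P/Pᵢˢᵃᵗ(T) = 1. Interpolate ln Pᵢˢᵃᵗ = aᵢ + bᵢ/T.
  T = 331.7 K: ΣzᵢP/Pᵢˢᵃᵗ = 1.8798
  T = 362.8 K: ΣzᵢP/Pᵢˢᵃᵗ = 0.5564
  T = 347.2 K: ΣzᵢP/Pᵢˢᵃᵗ = 0.9966
  T = 339.4 K: ΣzᵢP/Pᵢˢᵃᵗ = 1.3614
  T = 343.3 K: ΣzᵢP/Pᵢˢᵃᵗ = 1.1627
  T = 345.2 K: ΣzᵢP/Pᵢˢᵃᵗ = 1.0781
Interpolating between 345.2 K and 347.2 K gives T ≈ 347.1 K.

T = 347.1 K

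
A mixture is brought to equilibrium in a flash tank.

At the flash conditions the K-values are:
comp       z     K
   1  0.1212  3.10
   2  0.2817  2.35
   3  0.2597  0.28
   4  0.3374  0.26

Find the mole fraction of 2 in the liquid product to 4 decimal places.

Material balance + equilibrium reduce to Σ zᵢ(Kᵢ−1)/(1+β(Kᵢ−1)) = 0.
Feasibility: ΣzᵢKᵢ = 1.1982, Σzᵢ/Kᵢ = 2.3842 — both > 1, two phases present.
Newton iteration, β⁰ = 0.5:
  β = 0.5000: g = -0.33728, g' = -1.1044 → β = 0.1946
  β = 0.1946: g = -0.02727, g' = -1.0256 → β = 0.1680
  β = 0.1680: g = 0.00029, g' = -1.0483 → β = 0.1683
Converged at β = 0.1683.
Compositions from xᵢ = zᵢ/(1+β(Kᵢ−1)), yᵢ = Kᵢxᵢ:
  1: x = 0.0896, y = 0.2776
  2: x = 0.2296, y = 0.5394
  3: x = 0.2955, y = 0.0827
  4: x = 0.3854, y = 0.1002

x_2 = 0.2296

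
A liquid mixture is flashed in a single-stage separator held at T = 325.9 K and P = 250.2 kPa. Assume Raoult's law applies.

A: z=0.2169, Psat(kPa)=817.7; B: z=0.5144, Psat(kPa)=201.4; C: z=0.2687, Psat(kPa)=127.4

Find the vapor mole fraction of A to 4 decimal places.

y_A = 0.3873

Raoult's law: Kᵢ = Pᵢˢᵃᵗ/P = Pᵢˢᵃᵗ/250.2.
  K_A = 817.7/250.2 = 3.268185, K_B = 201.4/250.2 = 0.804956, K_C = 127.4/250.2 = 0.509193
Let β = V/F and solve Σ zᵢ(Kᵢ−1)/(1+β(Kᵢ−1)) = 0.
g(0) = ΣzᵢKᵢ − 1 = 0.2598 and g(1) = 1 − Σzᵢ/Kᵢ = -0.2331, so a root lies in (0, 1).
Newton–Raphson from β = 0.49:
  β = 0.4900: g = -0.05157, g' = -0.3864 → β = 0.3566
  β = 0.3566: g = 0.00431, g' = -0.4588 → β = 0.3660
Converged at β = 0.3660.
Compositions from xᵢ = zᵢ/(1+β(Kᵢ−1)), yᵢ = Kᵢxᵢ:
  A: x = 0.1185, y = 0.3873
  B: x = 0.5539, y = 0.4459
  C: x = 0.3275, y = 0.1668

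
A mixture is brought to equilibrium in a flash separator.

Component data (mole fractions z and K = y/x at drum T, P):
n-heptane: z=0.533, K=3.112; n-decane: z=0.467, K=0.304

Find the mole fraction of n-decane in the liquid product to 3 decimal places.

x_n-decane = 0.752

Let β = V/F and solve Σ zᵢ(Kᵢ−1)/(1+β(Kᵢ−1)) = 0.
Feasibility: ΣzᵢKᵢ = 1.801, Σzᵢ/Kᵢ = 1.707 — both > 1, two phases present.
Binary case is linear: z₁(K₁−1)(1+β(K₂−1)) + z₂(K₂−1)(1+β(K₁−1)) = 0
⇒ β = [z₁(K₁−1)+z₂(K₂−1)] / [−(K₁−1)(K₂−1)] = 0.8007/1.4700 = 0.545
Compositions from xᵢ = zᵢ/(1+β(Kᵢ−1)), yᵢ = Kᵢxᵢ:
  n-heptane: x = 0.248, y = 0.771
  n-decane: x = 0.752, y = 0.229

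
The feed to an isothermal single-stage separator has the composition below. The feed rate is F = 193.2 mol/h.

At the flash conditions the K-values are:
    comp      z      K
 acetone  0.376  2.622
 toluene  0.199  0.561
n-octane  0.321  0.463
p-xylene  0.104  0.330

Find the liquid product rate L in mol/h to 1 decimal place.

Iterate (Newton) starting at ψ = 0.62:
  ψ = 0.620: g = -0.1936, g' = -0.663 → ψ = 0.328
  ψ = 0.328: g = -0.0025, g' = -0.687 → ψ = 0.324
Converged at ψ = 0.324.
Then V = ψ·F = 0.3244·193.2 = 62.7 mol/h and L = F − V = 130.5 mol/h.

L = 130.5 mol/h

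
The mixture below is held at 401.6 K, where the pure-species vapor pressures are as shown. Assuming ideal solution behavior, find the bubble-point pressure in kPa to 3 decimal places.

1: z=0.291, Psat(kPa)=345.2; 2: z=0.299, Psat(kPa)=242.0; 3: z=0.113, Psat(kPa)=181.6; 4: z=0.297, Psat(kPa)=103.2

Pbub = 223.982 kPa

At the bubble point ψ → 0, so ΣzᵢKᵢ = 1 with Kᵢ = Pᵢˢᵃᵗ/P ⇒ P = ΣzᵢPᵢˢᵃᵗ.
P = 0.291·345.2 + 0.299·242.0 + 0.113·181.6 + 0.297·103.2 = 223.982 kPa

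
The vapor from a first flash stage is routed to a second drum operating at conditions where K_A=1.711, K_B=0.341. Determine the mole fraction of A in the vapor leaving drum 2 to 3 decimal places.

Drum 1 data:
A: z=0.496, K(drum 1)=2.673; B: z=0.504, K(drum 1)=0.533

y_A (drum 2) = 0.823

Drum 1:
Rachford–Rice: g(ψ₁) = Σ zᵢ(Kᵢ−1)/(1+ψ₁(Kᵢ−1)) = 0.
g(0) = ΣzᵢKᵢ − 1 = 0.594 and g(1) = 1 − Σzᵢ/Kᵢ = -0.131, so a root lies in (0, 1).
Iterate (Newton) starting at ψ₁ = 0.34:
  ψ₁ = 0.340: g = 0.2491, g' = -0.719 → ψ₁ = 0.686
  ψ₁ = 0.686: g = 0.0399, g' = -0.539 → ψ₁ = 0.760
  ψ₁ = 0.760: g = 0.0003, g' = -0.533 → ψ₁ = 0.761
Converged at ψ₁ = 0.761.
Drum-1 compositions:
  A: x = 0.218, y = 0.583
  B: x = 0.782, y = 0.417
Drum-2 feed = drum-1 vapor: z₂ = (0.5833, 0.4167).
Drum 2:
Binary case is linear: z₁(K₁−1)(1+ψ₂(K₂−1)) + z₂(K₂−1)(1+ψ₂(K₁−1)) = 0
⇒ ψ₂ = [z₁(K₁−1)+z₂(K₂−1)] / [−(K₁−1)(K₂−1)] = 0.1401/0.4685 = 0.299
  A: x = 0.481, y = 0.823
  B: x = 0.519, y = 0.177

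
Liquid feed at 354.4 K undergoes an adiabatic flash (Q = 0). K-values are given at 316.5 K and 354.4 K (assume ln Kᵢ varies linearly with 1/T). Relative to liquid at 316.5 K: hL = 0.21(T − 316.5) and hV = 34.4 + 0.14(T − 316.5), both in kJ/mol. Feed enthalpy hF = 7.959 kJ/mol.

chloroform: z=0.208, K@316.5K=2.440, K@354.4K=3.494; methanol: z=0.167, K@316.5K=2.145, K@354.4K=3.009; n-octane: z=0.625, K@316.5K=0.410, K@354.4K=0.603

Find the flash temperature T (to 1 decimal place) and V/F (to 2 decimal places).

Adiabatic flash: solve Rachford–Rice at each trial T, then check hF = ψ·hV(T) + (1−ψ)·hL(T).
  T = 316.5 K: K = (2.440, 2.145, 0.410), RR gives ψ = 0.157, H_out = 5.400 kJ/mol
  T = 354.4 K: K = (3.494, 3.009, 0.603), RR gives ψ = 0.668, H_out = 29.176 kJ/mol
  T = 335.4 K: K = (2.948, 2.564, 0.502), RR gives ψ = 0.400, H_out = 17.207 kJ/mol
  T = 325.9 K: K = (2.688, 2.350, 0.455), RR gives ψ = 0.280, H_out = 11.423 kJ/mol
  T = 321.2 K: K = (2.563, 2.247, 0.432), RR gives ψ = 0.220, H_out = 8.472 kJ/mol
  T = 318.9 K: K = (2.502, 2.197, 0.421), RR gives ψ = 0.189, H_out = 6.986 kJ/mol
Linear interpolation between T = 318.9 (H_out = 6.986) and T = 321.2 (H_out = 8.472) on hF = 7.959 gives T ≈ 320.4 K, at which ψ = 0.21.

T = 320.4 K, V/F = 0.21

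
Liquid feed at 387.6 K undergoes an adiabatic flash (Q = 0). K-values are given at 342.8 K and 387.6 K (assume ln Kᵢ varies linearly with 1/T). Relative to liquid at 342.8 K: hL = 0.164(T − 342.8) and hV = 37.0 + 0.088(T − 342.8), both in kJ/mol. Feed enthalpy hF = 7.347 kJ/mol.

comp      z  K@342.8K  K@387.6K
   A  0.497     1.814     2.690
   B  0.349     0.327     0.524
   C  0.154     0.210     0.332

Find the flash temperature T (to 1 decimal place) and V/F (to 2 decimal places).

Adiabatic flash: solve Rachford–Rice at each trial T, then check hF = ψ·hV(T) + (1−ψ)·hL(T).
  T = 342.8 K: K = (1.814, 0.327, 0.210), RR gives ψ = 0.083, H_out = 3.070 kJ/mol
  T = 387.6 K: K = (2.690, 0.524, 0.332), RR gives ψ = 0.618, H_out = 28.123 kJ/mol
  T = 365.2 K: K = (2.236, 0.420, 0.268), RR gives ψ = 0.383, H_out = 17.189 kJ/mol
  T = 354.0 K: K = (2.021, 0.372, 0.238), RR gives ψ = 0.249, H_out = 10.830 kJ/mol
  T = 348.4 K: K = (1.916, 0.349, 0.224), RR gives ψ = 0.171, H_out = 7.187 kJ/mol
  T = 351.2 K: K = (1.968, 0.361, 0.231), RR gives ψ = 0.211, H_out = 9.058 kJ/mol
  T = 349.8 K: K = (1.942, 0.355, 0.227), RR gives ψ = 0.192, H_out = 8.136 kJ/mol
Linear interpolation between T = 348.4 (H_out = 7.187) and T = 349.8 (H_out = 8.136) on hF = 7.347 gives T ≈ 348.6 K, at which ψ = 0.17.

T = 348.6 K, V/F = 0.17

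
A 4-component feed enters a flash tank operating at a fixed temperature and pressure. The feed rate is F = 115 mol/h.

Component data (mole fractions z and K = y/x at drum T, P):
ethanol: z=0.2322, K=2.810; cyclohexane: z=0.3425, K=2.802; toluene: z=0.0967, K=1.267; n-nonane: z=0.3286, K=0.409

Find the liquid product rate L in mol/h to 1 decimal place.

L = 11.3 mol/h

Rachford–Rice: g(ψ) = Σ zᵢ(Kᵢ−1)/(1+ψ(Kᵢ−1)) = 0.
Feasibility: ΣzᵢKᵢ = 1.8691, Σzᵢ/Kᵢ = 1.0846 — both > 1, two phases present.
Iterate (Newton) starting at ψ = 0.5:
  ψ = 0.5000: g = 0.29240, g' = -0.7540 → ψ = 0.8878
  ψ = 0.8878: g = 0.01090, g' = -0.7890 → ψ = 0.9016
  ψ = 0.9016: g = -0.00009, g' = -0.8017 → ψ = 0.9015
Converged at ψ = 0.9015.
Then V = ψ·F = 0.9015·115 = 103.7 mol/h and L = F − V = 11.3 mol/h.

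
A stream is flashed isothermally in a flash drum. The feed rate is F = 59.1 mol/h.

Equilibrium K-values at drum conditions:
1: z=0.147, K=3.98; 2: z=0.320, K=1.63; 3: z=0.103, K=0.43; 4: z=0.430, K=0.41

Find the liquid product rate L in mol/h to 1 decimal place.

L = 39.6 mol/h

Newton–Raphson from ψ = 0.5:
  ψ = 0.500: g = -0.1127, g' = -0.651 → ψ = 0.327
  ψ = 0.327: g = 0.0027, g' = -0.703 → ψ = 0.331
Converged at ψ = 0.331.
Then V = ψ·F = 0.3306·59.1 = 19.5 mol/h and L = F − V = 39.6 mol/h.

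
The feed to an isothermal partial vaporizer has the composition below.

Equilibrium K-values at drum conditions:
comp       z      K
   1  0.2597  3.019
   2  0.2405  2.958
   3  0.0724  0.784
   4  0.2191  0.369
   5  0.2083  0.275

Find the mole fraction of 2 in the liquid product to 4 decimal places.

x_2 = 0.1164

Material balance + equilibrium reduce to Σ zᵢ(Kᵢ−1)/(1+ψ(Kᵢ−1)) = 0.
Feasibility: ΣzᵢKᵢ = 1.6903, Σzᵢ/Kᵢ = 1.6109 — both > 1, two phases present.
Iterate (Newton) starting at ψ = 0.49:
  ψ = 0.4900: g = 0.05206, g' = -0.9581 → ψ = 0.5443
Converged at ψ = 0.5443.
Compositions from xᵢ = zᵢ/(1+ψ(Kᵢ−1)), yᵢ = Kᵢxᵢ:
  1: x = 0.1237, y = 0.3735
  2: x = 0.1164, y = 0.3444
  3: x = 0.0820, y = 0.0643
  4: x = 0.3337, y = 0.1231
  5: x = 0.3441, y = 0.0946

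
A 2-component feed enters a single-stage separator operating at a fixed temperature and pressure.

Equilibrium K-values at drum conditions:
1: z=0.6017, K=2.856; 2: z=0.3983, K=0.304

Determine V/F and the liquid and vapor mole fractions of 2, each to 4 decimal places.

V/F = 0.6499, x_2 = 0.7273, y_2 = 0.2211

Rachford–Rice: g(V/F) = Σ zᵢ(Kᵢ−1)/(1+V/F(Kᵢ−1)) = 0.
g(0) = ΣzᵢKᵢ − 1 = 0.8395 and g(1) = 1 − Σzᵢ/Kᵢ = -0.5209, so a root lies in (0, 1).
Newton–Raphson from V/F = 0.5:
  V/F = 0.5000: g = 0.15405, g' = -1.0115 → V/F = 0.6523
  V/F = 0.6523: g = -0.00256, g' = -1.0713 → V/F = 0.6499
Converged at V/F = 0.6499.
Compositions from xᵢ = zᵢ/(1+V/F(Kᵢ−1)), yᵢ = Kᵢxᵢ:
  1: x = 0.2727, y = 0.7789
  2: x = 0.7273, y = 0.2211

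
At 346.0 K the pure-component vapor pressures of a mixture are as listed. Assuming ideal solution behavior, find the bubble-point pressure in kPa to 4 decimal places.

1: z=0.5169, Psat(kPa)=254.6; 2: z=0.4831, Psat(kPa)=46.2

At the bubble point ψ → 0, so ΣzᵢKᵢ = 1 with Kᵢ = Pᵢˢᵃᵗ/P ⇒ P = ΣzᵢPᵢˢᵃᵗ.
P = 0.5169·254.6 + 0.4831·46.2 = 153.9220 kPa

Pbub = 153.9220 kPa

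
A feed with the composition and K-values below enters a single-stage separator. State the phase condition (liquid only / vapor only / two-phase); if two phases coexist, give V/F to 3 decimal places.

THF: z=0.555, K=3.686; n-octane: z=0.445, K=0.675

vapor only

ΣzᵢKᵢ = 2.346; Σzᵢ/Kᵢ = 0.810.
Since Σzᵢ/Kᵢ < 1 the mixture is above its dew point — single vapor phase.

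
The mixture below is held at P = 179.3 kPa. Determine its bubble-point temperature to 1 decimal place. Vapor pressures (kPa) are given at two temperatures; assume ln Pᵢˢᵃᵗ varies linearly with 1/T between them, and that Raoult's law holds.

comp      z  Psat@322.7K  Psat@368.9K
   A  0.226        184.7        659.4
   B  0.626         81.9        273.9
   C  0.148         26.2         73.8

Bubble-point temperature: ΣzᵢPᵢˢᵃᵗ(T) = P. Interpolate ln Pᵢˢᵃᵗ = aᵢ + bᵢ/T.
  T = 322.7 K: ΣzᵢPᵢˢᵃᵗ = 96.89 kPa
  T = 368.9 K: ΣzᵢPᵢˢᵃᵗ = 331.41 kPa
  T = 345.8 K: ΣzᵢPᵢˢᵃᵗ = 186.65 kPa
  T = 334.2 K: ΣzᵢPᵢˢᵃᵗ = 135.81 kPa
  T = 340.0 K: ΣzᵢPᵢˢᵃᵗ = 159.64 kPa
  T = 342.9 K: ΣzᵢPᵢˢᵃᵗ = 172.73 kPa
Interpolating between 342.9 K and 345.8 K gives T ≈ 344.3 K.

T = 344.3 K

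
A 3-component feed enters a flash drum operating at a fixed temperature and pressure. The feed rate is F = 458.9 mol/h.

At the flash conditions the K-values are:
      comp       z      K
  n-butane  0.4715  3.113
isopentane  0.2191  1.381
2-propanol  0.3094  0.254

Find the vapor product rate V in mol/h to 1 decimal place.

V = 314.9 mol/h

Newton–Raphson from V/F = 0.5:
  V/F = 0.5000: g = 0.18645, g' = -0.9582 → V/F = 0.6946
  V/F = 0.6946: g = -0.00928, g' = -1.1072 → V/F = 0.6862
Converged at V/F = 0.6862.
Then V = V/F·F = 0.6862·458.9 = 314.9 mol/h and L = F − V = 144.0 mol/h.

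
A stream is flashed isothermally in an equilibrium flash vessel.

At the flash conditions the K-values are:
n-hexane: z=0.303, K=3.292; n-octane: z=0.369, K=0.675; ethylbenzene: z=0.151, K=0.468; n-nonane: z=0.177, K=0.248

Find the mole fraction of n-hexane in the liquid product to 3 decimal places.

x_n-hexane = 0.176

Material balance + equilibrium reduce to Σ zᵢ(Kᵢ−1)/(1+V/F(Kᵢ−1)) = 0.
Feasibility: ΣzᵢKᵢ = 1.361, Σzᵢ/Kᵢ = 1.675 — both > 1, two phases present.
Newton iteration, V/F⁰ = 0.5:
  V/F = 0.500: g = -0.1423, g' = -0.738 → V/F = 0.307
  V/F = 0.307: g = 0.0053, g' = -0.827 → V/F = 0.313
  V/F = 0.313: g = 0.0000, g' = -0.820 → V/F = 0.314
Converged at V/F = 0.314.
Compositions from xᵢ = zᵢ/(1+V/F(Kᵢ−1)), yᵢ = Kᵢxᵢ:
  n-hexane: x = 0.176, y = 0.580
  n-octane: x = 0.411, y = 0.277
  ethylbenzene: x = 0.181, y = 0.085
  n-nonane: x = 0.232, y = 0.057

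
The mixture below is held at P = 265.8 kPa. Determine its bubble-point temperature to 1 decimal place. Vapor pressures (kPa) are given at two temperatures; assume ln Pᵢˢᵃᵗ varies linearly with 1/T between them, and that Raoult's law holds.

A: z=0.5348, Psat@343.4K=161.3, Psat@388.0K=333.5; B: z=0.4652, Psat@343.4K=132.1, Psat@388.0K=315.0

Bubble-point temperature: ΣzᵢPᵢˢᵃᵗ(T) = P. Interpolate ln Pᵢˢᵃᵗ = aᵢ + bᵢ/T.
  T = 343.4 K: ΣzᵢPᵢˢᵃᵗ = 147.72 kPa
  T = 388.0 K: ΣzᵢPᵢˢᵃᵗ = 324.89 kPa
  T = 365.7 K: ΣzᵢPᵢˢᵃᵗ = 224.26 kPa
  T = 376.9 K: ΣzᵢPᵢˢᵃᵗ = 271.60 kPa
  T = 371.3 K: ΣzᵢPᵢˢᵃᵗ = 247.14 kPa
  T = 374.1 K: ΣzᵢPᵢˢᵃᵗ = 259.17 kPa
Interpolating between 374.1 K and 376.9 K gives T ≈ 375.6 K.

T = 375.6 K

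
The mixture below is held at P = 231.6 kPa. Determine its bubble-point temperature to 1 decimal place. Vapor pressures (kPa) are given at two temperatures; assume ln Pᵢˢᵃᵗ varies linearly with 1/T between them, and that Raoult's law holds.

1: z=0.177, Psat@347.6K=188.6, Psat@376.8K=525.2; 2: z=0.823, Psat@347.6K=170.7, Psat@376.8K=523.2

Bubble-point temperature: ΣzᵢPᵢˢᵃᵗ(T) = P. Interpolate ln Pᵢˢᵃᵗ = aᵢ + bᵢ/T.
  T = 347.6 K: ΣzᵢPᵢˢᵃᵗ = 173.87 kPa
  T = 376.8 K: ΣzᵢPᵢˢᵃᵗ = 523.55 kPa
  T = 362.2 K: ΣzᵢPᵢˢᵃᵗ = 308.44 kPa
  T = 354.9 K: ΣzᵢPᵢˢᵃᵗ = 232.93 kPa
  T = 351.2 K: ΣzᵢPᵢˢᵃᵗ = 201.15 kPa
  T = 353.0 K: ΣzᵢPᵢˢᵃᵗ = 216.11 kPa
  T = 353.9 K: ΣzᵢPᵢˢᵃᵗ = 223.94 kPa
Interpolating between 353.9 K and 354.9 K gives T ≈ 354.8 K.

T = 354.8 K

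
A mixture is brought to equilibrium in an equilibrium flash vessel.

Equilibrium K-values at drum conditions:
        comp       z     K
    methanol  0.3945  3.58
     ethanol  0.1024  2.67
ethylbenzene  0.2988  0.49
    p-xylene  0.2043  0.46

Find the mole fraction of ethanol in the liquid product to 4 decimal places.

Material balance + equilibrium reduce to Σ zᵢ(Kᵢ−1)/(1+β(Kᵢ−1)) = 0.
Check two-phase: ΣzᵢKᵢ = 1.9261 > 1 and Σzᵢ/Kᵢ = 1.2025 > 1, so g(0) = 0.9261 > 0 and g(1) = -0.2025 < 0.
Iterate (Newton) starting at β = 0.5:
  β = 0.5000: g = 0.18198, g' = -0.8374 → β = 0.7173
  β = 0.7173: g = 0.01447, g' = -0.7342 → β = 0.7370
  β = 0.7370: g = 0.00001, g' = -0.7332 → β = 0.7371
Converged at β = 0.7371.
Compositions from xᵢ = zᵢ/(1+β(Kᵢ−1)), yᵢ = Kᵢxᵢ:
  methanol: x = 0.1360, y = 0.4867
  ethanol: x = 0.0459, y = 0.1226
  ethylbenzene: x = 0.4788, y = 0.2346
  p-xylene: x = 0.3394, y = 0.1561

x_ethanol = 0.0459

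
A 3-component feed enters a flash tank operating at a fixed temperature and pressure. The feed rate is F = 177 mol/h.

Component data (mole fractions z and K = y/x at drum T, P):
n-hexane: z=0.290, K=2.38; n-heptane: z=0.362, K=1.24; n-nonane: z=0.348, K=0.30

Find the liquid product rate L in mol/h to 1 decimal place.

Material balance + equilibrium reduce to Σ zᵢ(Kᵢ−1)/(1+β(Kᵢ−1)) = 0.
g(0) = ΣzᵢKᵢ − 1 = 0.243 and g(1) = 1 − Σzᵢ/Kᵢ = -0.574, so a root lies in (0, 1).
Newton iteration, β⁰ = 0.41:
  β = 0.410: g = -0.0070, g' = -0.578 → β = 0.398
Converged at β = 0.398.
Then V = β·F = 0.3979·177 = 70.4 mol/h and L = F − V = 106.6 mol/h.

L = 106.6 mol/h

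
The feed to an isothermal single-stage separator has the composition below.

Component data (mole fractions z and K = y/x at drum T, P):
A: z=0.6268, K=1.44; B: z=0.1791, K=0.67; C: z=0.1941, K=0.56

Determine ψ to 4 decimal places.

ψ = 0.7572

Material balance + equilibrium reduce to Σ zᵢ(Kᵢ−1)/(1+ψ(Kᵢ−1)) = 0.
Check two-phase: ΣzᵢKᵢ = 1.1313 > 1 and Σzᵢ/Kᵢ = 1.0492 > 1, so g(0) = 0.1313 > 0 and g(1) = -0.0492 < 0.
Newton–Raphson from ψ = 0.66:
  ψ = 0.6600: g = 0.01781, g' = -0.1794 → ψ = 0.7593
  ψ = 0.7593: g = -0.00039, g' = -0.1876 → ψ = 0.7572
Converged at ψ = 0.7572.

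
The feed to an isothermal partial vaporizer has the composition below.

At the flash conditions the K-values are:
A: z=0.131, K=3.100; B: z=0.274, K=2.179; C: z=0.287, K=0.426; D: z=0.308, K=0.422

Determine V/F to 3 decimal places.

Material balance + equilibrium reduce to Σ zᵢ(Kᵢ−1)/(1+V/F(Kᵢ−1)) = 0.
g(0) = ΣzᵢKᵢ − 1 = 0.255 and g(1) = 1 − Σzᵢ/Kᵢ = -0.572, so a root lies in (0, 1).
Newton–Raphson from V/F = 0.38:
  V/F = 0.380: g = -0.0627, g' = -0.684 → V/F = 0.288
  V/F = 0.288: g = 0.0014, g' = -0.720 → V/F = 0.290
Converged at V/F = 0.290.

V/F = 0.290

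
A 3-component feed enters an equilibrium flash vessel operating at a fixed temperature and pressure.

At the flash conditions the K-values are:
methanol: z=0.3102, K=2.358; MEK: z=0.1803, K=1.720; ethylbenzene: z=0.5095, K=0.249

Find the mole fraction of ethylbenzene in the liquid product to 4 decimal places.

Let ψ = V/F and solve Σ zᵢ(Kᵢ−1)/(1+ψ(Kᵢ−1)) = 0.
Check two-phase: ΣzᵢKᵢ = 1.1684 > 1 and Σzᵢ/Kᵢ = 2.2826 > 1, so g(0) = 0.1684 > 0 and g(1) = -1.2826 < 0.
Newton iteration, ψ⁰ = 0.5:
  ψ = 0.5000: g = -0.26636, g' = -0.9903 → ψ = 0.2310
  ψ = 0.2310: g = -0.03100, g' = -0.8208 → ψ = 0.1933
Converged at ψ = 0.1933.
Compositions from xᵢ = zᵢ/(1+ψ(Kᵢ−1)), yᵢ = Kᵢxᵢ:
  methanol: x = 0.2457, y = 0.5794
  MEK: x = 0.1583, y = 0.2722
  ethylbenzene: x = 0.5960, y = 0.1484

x_ethylbenzene = 0.5960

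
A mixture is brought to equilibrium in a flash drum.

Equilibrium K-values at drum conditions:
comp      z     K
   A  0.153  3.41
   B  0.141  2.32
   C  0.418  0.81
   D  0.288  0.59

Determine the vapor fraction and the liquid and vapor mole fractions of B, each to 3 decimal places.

ψ = 0.626, x_B = 0.077, y_B = 0.179

Let ψ = V/F and solve Σ zᵢ(Kᵢ−1)/(1+ψ(Kᵢ−1)) = 0.
g(0) = ΣzᵢKᵢ − 1 = 0.357 and g(1) = 1 − Σzᵢ/Kᵢ = -0.110, so a root lies in (0, 1).
Newton iteration, ψ⁰ = 0.5:
  ψ = 0.500: g = 0.0431, g' = -0.367 → ψ = 0.617
  ψ = 0.617: g = 0.0027, g' = -0.324 → ψ = 0.626
Converged at ψ = 0.626.
Compositions from xᵢ = zᵢ/(1+ψ(Kᵢ−1)), yᵢ = Kᵢxᵢ:
  A: x = 0.061, y = 0.208
  B: x = 0.077, y = 0.179
  C: x = 0.474, y = 0.384
  D: x = 0.387, y = 0.229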